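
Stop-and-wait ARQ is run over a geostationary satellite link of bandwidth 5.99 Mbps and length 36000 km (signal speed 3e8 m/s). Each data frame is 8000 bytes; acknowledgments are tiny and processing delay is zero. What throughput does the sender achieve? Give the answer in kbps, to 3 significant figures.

t_tx = L/R = 64000/5990000 = 0.0106845 s.
t_prop = 36000000/300000000 = 0.12 s; RTT = 0.24 s.
Cycle = t_tx + RTT = 0.250684 s.
Throughput = L / cycle = 64000 / 0.250684 = 255 kbps.

255 kbps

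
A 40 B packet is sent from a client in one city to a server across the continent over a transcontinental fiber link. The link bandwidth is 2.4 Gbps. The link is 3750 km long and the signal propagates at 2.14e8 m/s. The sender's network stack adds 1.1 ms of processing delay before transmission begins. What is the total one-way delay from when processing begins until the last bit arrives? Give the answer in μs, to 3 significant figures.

L = 40 × 8 = 320 bits.
Transmission delay = L/R = 320 / 2400000000 = 0.133333 μs.
Propagation delay = d/s = 3750000 m / 214000000 m/s = 17523.4 μs.
Plus processing delay 1.1 ms = 1100 μs.
Total = 18600 μs.

18600 μs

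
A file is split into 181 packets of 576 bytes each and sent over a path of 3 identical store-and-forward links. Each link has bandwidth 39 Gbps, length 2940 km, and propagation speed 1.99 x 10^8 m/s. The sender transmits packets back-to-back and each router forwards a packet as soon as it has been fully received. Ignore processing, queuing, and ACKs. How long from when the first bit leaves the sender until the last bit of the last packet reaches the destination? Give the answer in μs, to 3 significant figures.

Per-hop transmission t_tx = L/R = 4608/39000000000 = 0.118154 μs.
Per-hop propagation t_prop = 2940000/199000000 = 14773.9 μs.
Pipeline fill: first packet needs 3·t_tx to clear all hops; remaining 180 packets each add one t_tx.
Total = (3+181-1)·t_tx + 3·t_prop = 183·0.118154 + 3·14773.9 = 44300 μs.

44300 μs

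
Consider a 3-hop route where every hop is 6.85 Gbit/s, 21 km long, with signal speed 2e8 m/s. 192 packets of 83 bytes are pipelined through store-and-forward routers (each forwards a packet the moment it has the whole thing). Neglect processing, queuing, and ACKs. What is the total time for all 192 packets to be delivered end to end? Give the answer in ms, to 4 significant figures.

Per-hop transmission t_tx = L/R = 664/6850000000 = 9.69343e-05 ms.
Per-hop propagation t_prop = 21000/200000000 = 0.105 ms.
Pipeline fill: first packet needs 3·t_tx to clear all hops; remaining 191 packets each add one t_tx.
Total = (3+192-1)·t_tx + 3·t_prop = 194·9.69343e-05 + 3·0.105 = 0.3338 ms.

0.3338 ms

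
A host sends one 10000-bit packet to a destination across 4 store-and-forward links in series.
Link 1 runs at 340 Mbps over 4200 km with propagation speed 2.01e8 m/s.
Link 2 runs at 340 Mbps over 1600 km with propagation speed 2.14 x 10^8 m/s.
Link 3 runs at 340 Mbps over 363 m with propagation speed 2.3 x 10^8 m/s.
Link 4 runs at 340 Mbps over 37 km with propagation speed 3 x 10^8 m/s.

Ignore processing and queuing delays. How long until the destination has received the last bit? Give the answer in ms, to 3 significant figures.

Transmission delay per hop = L/R = 10000/340000000 = 0.0294118 ms; 4 hops → 0.117647 ms.
Propagation delays (d/s per hop): 20.8955, 7.47664, 0.00157826, 0.123333 ms; sum = 28.4971 ms.
End-to-end = 28.6 ms.

28.6 ms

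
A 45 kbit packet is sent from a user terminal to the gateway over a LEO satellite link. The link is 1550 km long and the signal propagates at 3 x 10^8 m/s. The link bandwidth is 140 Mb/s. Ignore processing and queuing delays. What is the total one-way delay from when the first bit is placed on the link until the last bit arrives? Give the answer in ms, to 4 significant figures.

5.488 ms

L = 45000 bits.
Transmission delay = L/R = 45000 / 140000000 = 0.321429 ms.
Propagation delay = d/s = 1550000 m / 300000000 m/s = 5.16667 ms.
Total = 5.488 ms.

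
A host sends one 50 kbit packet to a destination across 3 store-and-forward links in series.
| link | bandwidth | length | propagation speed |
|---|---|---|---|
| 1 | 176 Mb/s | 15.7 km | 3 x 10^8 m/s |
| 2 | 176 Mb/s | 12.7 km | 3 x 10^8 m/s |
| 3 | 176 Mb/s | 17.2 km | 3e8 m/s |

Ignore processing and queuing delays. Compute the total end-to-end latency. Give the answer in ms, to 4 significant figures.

1.004 ms

L = 50000 bits.
Transmission delay per hop = L/R = 50000/176000000 = 0.284091 ms; 3 hops → 0.852273 ms.
Propagation delays (d/s per hop): 0.0523333, 0.0423333, 0.0573333 ms; sum = 0.152 ms.
End-to-end = 1.004 ms.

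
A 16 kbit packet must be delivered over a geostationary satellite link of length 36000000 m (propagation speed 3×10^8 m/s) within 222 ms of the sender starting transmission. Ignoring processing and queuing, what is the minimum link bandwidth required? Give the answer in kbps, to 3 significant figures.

Propagation delay = 36000000 / 300000000 = 120 ms.
Transmission budget = 222 − 120 = 102 ms.
R ≥ L / t_tx = 16000 bits / 0.102 s = 157 kbps.

157 kbps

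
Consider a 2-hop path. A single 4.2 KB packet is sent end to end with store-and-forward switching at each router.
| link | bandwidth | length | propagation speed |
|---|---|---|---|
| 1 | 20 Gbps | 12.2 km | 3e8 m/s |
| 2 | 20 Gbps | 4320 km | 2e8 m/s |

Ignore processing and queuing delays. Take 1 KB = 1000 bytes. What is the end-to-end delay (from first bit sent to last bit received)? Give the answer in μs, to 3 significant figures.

21600 μs

L = 33600 bits.
Transmission delay per hop = L/R = 33600/20000000000 = 1.68 μs; 2 hops → 3.36 μs.
Propagation delays (d/s per hop): 40.6667, 21600 μs; sum = 21640.7 μs.
End-to-end = 21600 μs.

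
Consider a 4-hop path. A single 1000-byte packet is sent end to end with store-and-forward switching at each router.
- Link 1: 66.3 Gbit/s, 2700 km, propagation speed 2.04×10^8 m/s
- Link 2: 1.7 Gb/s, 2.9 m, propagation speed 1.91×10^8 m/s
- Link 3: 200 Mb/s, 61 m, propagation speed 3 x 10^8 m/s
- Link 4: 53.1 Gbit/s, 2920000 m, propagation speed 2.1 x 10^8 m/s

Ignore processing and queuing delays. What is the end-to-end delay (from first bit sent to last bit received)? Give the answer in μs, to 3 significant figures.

27200 μs

L = 1000 × 8 = 8000 bits.
Transmission delays (L/R per hop): 0.120664, 4.70588, 40, 0.150659 μs; sum = 44.9772 μs.
Propagation delays (d/s per hop): 13235.3, 0.0151832, 0.203333, 13904.8 μs; sum = 27140.3 μs.
End-to-end = 27200 μs.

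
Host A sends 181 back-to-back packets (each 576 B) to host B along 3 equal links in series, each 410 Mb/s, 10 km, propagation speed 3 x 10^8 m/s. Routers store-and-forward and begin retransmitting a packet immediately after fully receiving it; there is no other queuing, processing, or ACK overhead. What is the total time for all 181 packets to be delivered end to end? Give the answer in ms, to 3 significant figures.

Per-hop transmission t_tx = L/R = 4608/410000000 = 0.011239 ms.
Per-hop propagation t_prop = 10000/300000000 = 0.0333333 ms.
Pipeline fill: first packet needs 3·t_tx to clear all hops; remaining 180 packets each add one t_tx.
Total = (3+181-1)·t_tx + 3·t_prop = 183·0.011239 + 3·0.0333333 = 2.16 ms.

2.16 ms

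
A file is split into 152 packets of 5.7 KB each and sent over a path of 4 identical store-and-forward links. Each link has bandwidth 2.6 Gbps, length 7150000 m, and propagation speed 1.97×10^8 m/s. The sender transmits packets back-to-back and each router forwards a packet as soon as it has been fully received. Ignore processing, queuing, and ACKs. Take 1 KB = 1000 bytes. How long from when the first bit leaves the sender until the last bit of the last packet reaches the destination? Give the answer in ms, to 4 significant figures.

147.9 ms

Per-hop transmission t_tx = L/R = 45600/2600000000 = 0.0175385 ms.
Per-hop propagation t_prop = 7150000/197000000 = 36.2944 ms.
Pipeline fill: first packet needs 4·t_tx to clear all hops; remaining 151 packets each add one t_tx.
Total = (4+152-1)·t_tx + 4·t_prop = 155·0.0175385 + 4·36.2944 = 147.9 ms.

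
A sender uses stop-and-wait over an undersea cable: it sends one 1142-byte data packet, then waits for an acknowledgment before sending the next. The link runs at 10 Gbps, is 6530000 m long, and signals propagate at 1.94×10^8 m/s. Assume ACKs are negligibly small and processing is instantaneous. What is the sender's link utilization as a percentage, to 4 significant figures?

0.001357 %

t_tx = L/R = 9136/10000000000 = 9.136e-07 s.
t_prop = 6530000/194000000 = 0.0336598 s; RTT = 0.0673196 s.
Cycle = t_tx + RTT = 0.0673205 s.
Utilization = t_tx / cycle = 9.136e-07/0.0673205 = 0.001357 %.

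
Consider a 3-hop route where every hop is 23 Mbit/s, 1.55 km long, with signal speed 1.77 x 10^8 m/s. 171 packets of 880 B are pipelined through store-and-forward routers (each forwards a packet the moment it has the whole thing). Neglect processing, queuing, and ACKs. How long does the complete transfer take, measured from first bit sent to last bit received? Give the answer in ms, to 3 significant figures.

53.0 ms

Per-hop transmission t_tx = L/R = 7040/23000000 = 0.306087 ms.
Per-hop propagation t_prop = 1550/177000000 = 0.00875706 ms.
Pipeline fill: first packet needs 3·t_tx to clear all hops; remaining 170 packets each add one t_tx.
Total = (3+171-1)·t_tx + 3·t_prop = 173·0.306087 + 3·0.00875706 = 53.0 ms.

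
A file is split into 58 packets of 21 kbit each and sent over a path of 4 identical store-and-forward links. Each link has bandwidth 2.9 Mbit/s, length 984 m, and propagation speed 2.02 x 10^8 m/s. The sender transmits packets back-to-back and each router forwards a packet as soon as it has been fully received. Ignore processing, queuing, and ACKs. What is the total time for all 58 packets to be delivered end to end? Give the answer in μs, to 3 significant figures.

442000 μs

Per-hop transmission t_tx = L/R = 21000/2900000 = 7241.38 μs.
Per-hop propagation t_prop = 984/202000000 = 4.87129 μs.
Pipeline fill: first packet needs 4·t_tx to clear all hops; remaining 57 packets each add one t_tx.
Total = (4+58-1)·t_tx + 4·t_prop = 61·7241.38 + 4·4.87129 = 442000 μs.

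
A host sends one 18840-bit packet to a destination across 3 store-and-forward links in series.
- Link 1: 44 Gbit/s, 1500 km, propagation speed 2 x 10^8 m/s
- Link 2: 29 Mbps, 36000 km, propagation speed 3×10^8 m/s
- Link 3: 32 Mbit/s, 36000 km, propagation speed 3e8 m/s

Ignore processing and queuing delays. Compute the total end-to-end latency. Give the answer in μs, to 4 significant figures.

Transmission delays (L/R per hop): 0.428182, 649.655, 588.75 μs; sum = 1238.83 μs.
Propagation delays (d/s per hop): 7500, 120000, 120000 μs; sum = 247500 μs.
End-to-end = 248700 μs.

248700 μs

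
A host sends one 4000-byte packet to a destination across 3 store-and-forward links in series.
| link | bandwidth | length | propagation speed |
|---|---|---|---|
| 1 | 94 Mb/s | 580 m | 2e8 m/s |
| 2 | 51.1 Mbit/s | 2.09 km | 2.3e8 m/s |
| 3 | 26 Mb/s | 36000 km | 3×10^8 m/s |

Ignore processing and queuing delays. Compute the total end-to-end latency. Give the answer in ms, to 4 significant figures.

L = 4000 × 8 = 32000 bits.
Transmission delays (L/R per hop): 0.340426, 0.626223, 1.23077 ms; sum = 2.19742 ms.
Propagation delays (d/s per hop): 0.0029, 0.00908696, 120 ms; sum = 120.012 ms.
End-to-end = 122.2 ms.

122.2 ms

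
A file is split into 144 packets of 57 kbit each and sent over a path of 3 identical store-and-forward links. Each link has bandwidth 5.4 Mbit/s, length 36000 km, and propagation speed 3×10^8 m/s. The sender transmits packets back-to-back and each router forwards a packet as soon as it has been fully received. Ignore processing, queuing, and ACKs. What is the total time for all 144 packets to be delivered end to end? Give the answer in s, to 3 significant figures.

Per-hop transmission t_tx = L/R = 57000/5400000 = 0.0105556 s.
Per-hop propagation t_prop = 36000000/300000000 = 0.12 s.
Pipeline fill: first packet needs 3·t_tx to clear all hops; remaining 143 packets each add one t_tx.
Total = (3+144-1)·t_tx + 3·t_prop = 146·0.0105556 + 3·0.12 = 1.90 s.

1.90 s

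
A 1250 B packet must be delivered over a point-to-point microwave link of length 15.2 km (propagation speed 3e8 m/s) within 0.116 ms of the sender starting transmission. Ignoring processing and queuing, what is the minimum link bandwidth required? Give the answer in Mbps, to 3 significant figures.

L = 10000 bits.
Propagation delay = 15200 / 300000000 = 0.0506667 ms.
Transmission budget = 0.116 − 0.0506667 = 0.0653333 ms.
R ≥ L / t_tx = 10000 bits / 6.53333e-05 s = 153 Mbps.

153 Mbps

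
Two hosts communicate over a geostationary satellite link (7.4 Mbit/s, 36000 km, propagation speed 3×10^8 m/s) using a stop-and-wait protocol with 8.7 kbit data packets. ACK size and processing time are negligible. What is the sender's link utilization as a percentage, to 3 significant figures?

t_tx = L/R = 8700/7400000 = 0.00117568 s.
t_prop = 36000000/300000000 = 0.12 s; RTT = 0.24 s.
Cycle = t_tx + RTT = 0.241176 s.
Utilization = t_tx / cycle = 0.00117568/0.241176 = 0.487 %.

0.487 %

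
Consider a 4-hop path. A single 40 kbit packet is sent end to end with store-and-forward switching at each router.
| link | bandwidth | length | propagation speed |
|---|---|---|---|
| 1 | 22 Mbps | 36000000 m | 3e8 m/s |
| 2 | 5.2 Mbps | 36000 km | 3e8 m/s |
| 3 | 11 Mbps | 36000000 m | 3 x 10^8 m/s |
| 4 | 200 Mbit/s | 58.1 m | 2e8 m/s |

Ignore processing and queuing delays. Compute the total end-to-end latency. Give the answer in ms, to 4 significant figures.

L = 40000 bits.
Transmission delays (L/R per hop): 1.81818, 7.69231, 3.63636, 0.2 ms; sum = 13.3469 ms.
Propagation delays (d/s per hop): 120, 120, 120, 0.0002905 ms; sum = 360 ms.
End-to-end = 373.3 ms.

373.3 ms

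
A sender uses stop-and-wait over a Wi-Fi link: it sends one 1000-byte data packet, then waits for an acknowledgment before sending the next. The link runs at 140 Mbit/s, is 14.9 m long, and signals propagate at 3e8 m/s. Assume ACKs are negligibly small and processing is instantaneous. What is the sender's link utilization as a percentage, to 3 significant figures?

t_tx = L/R = 8000/140000000 = 5.71429e-05 s.
t_prop = 14.9/300000000 = 4.96667e-08 s; RTT = 9.93333e-08 s.
Cycle = t_tx + RTT = 5.72422e-05 s.
Utilization = t_tx / cycle = 5.71429e-05/5.72422e-05 = 99.8 %.

99.8 %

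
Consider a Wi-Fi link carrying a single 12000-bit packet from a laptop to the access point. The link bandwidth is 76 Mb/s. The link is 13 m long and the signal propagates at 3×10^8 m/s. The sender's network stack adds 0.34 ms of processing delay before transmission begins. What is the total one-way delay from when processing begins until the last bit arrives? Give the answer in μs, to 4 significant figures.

497.9 μs

Transmission delay = L/R = 12000 / 76000000 = 157.895 μs.
Propagation delay = d/s = 13 m / 300000000 m/s = 0.0433333 μs.
Plus processing delay 0.34 ms = 340 μs.
Total = 497.9 μs.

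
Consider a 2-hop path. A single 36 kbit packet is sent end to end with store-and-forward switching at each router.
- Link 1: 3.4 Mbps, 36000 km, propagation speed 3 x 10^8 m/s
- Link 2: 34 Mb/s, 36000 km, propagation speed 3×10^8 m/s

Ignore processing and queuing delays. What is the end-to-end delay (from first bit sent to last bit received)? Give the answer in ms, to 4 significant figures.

L = 36000 bits.
Transmission delays (L/R per hop): 10.5882, 1.05882 ms; sum = 11.6471 ms.
Propagation delays (d/s per hop): 120, 120 ms; sum = 240 ms.
End-to-end = 251.6 ms.

251.6 ms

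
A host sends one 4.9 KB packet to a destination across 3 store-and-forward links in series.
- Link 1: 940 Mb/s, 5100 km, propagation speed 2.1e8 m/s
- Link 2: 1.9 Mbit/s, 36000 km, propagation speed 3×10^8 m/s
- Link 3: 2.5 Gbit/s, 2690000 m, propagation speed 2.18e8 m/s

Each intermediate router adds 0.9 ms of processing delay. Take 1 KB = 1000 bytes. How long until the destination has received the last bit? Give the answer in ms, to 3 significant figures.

179 ms

L = 39200 bits.
Transmission delays (L/R per hop): 0.0417021, 20.6316, 0.01568 ms; sum = 20.689 ms.
Propagation delays (d/s per hop): 24.2857, 120, 12.3394 ms; sum = 156.625 ms.
Processing at 2 router(s): 2 × 0.9 ms = 1.8 ms.
End-to-end = 179 ms.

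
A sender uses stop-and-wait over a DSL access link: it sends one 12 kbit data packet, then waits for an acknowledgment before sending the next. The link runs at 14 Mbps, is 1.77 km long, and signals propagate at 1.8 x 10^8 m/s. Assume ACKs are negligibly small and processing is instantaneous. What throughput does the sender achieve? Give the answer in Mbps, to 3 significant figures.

t_tx = L/R = 12000/14000000 = 0.000857143 s.
t_prop = 1770/180000000 = 9.83333e-06 s; RTT = 1.96667e-05 s.
Cycle = t_tx + RTT = 0.00087681 s.
Throughput = L / cycle = 12000 / 0.00087681 = 13.7 Mbps.

13.7 Mbps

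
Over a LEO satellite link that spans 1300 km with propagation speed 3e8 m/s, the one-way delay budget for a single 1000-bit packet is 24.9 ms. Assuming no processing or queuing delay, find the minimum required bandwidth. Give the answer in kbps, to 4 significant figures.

Propagation delay = 1300000 / 300000000 = 4.33333 ms.
Transmission budget = 24.9 − 4.33333 = 20.5667 ms.
R ≥ L / t_tx = 1000 bits / 0.0205667 s = 48.62 kbps.

48.62 kbps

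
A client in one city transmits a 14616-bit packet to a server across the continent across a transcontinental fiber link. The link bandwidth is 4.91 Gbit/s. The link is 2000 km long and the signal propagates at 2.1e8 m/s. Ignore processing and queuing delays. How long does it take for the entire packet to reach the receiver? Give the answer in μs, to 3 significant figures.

Transmission delay = L/R = 14616 / 4910000000 = 2.97678 μs.
Propagation delay = d/s = 2000000 m / 210000000 m/s = 9523.81 μs.
Total = 9530 μs.

9530 μs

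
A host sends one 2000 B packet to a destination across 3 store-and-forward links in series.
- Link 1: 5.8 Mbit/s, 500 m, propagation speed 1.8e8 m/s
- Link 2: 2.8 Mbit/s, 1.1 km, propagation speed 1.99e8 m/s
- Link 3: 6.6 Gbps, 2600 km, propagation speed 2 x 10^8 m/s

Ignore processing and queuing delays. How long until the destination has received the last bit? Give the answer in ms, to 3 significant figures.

21.5 ms

L = 2000 × 8 = 16000 bits.
Transmission delays (L/R per hop): 2.75862, 5.71429, 0.00242424 ms; sum = 8.47533 ms.
Propagation delays (d/s per hop): 0.00277778, 0.00552764, 13 ms; sum = 13.0083 ms.
End-to-end = 21.5 ms.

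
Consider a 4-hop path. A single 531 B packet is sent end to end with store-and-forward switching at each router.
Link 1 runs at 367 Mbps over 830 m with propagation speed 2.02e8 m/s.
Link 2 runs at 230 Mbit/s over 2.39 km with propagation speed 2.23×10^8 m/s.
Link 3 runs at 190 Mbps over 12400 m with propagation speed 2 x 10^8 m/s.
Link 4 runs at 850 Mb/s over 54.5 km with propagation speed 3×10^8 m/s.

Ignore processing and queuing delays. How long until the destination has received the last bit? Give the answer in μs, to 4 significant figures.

315.9 μs

L = 531 × 8 = 4248 bits.
Transmission delays (L/R per hop): 11.5749, 18.4696, 22.3579, 4.99765 μs; sum = 57.4 μs.
Propagation delays (d/s per hop): 4.10891, 10.7175, 62, 181.667 μs; sum = 258.493 μs.
End-to-end = 315.9 μs.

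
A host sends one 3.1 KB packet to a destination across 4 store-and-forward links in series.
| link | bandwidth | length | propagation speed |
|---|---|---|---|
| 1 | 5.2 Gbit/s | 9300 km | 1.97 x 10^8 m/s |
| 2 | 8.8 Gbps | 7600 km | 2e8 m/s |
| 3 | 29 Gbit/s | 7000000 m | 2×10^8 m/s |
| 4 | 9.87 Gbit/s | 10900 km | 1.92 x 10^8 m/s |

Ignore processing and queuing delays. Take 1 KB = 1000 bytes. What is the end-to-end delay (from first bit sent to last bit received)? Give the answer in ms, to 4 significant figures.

L = 24800 bits.
Transmission delays (L/R per hop): 0.00476923, 0.00281818, 0.000855172, 0.00251266 ms; sum = 0.0109552 ms.
Propagation delays (d/s per hop): 47.2081, 38, 35, 56.7708 ms; sum = 176.979 ms.
End-to-end = 177.0 ms.

177.0 ms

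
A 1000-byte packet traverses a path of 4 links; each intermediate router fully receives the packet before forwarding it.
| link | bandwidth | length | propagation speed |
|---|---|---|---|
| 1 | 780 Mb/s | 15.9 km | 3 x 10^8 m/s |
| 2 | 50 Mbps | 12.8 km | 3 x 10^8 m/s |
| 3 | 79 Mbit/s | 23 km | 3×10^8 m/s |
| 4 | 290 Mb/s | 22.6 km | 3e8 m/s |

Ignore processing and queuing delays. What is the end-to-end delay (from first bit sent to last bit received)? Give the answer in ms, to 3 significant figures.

L = 1000 × 8 = 8000 bits.
Transmission delays (L/R per hop): 0.0102564, 0.16, 0.101266, 0.0275862 ms; sum = 0.299108 ms.
Propagation delays (d/s per hop): 0.053, 0.0426667, 0.0766667, 0.0753333 ms; sum = 0.247667 ms.
End-to-end = 0.547 ms.

0.547 ms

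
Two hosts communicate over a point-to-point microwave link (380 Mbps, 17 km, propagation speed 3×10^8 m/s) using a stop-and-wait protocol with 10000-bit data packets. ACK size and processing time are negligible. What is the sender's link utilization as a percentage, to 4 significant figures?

18.84 %

t_tx = L/R = 10000/380000000 = 2.63158e-05 s.
t_prop = 17000/300000000 = 5.66667e-05 s; RTT = 0.000113333 s.
Cycle = t_tx + RTT = 0.000139649 s.
Utilization = t_tx / cycle = 2.63158e-05/0.000139649 = 18.84 %.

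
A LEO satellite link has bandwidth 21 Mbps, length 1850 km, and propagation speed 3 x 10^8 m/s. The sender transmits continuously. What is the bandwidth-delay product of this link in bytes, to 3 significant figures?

16200 bytes

Propagation delay = 1850000 / 300000000 = 0.00616667 s.
BDP = R × t_prop = 21000000 × 0.00616667 = 129500 bits.
In bytes: 129500/8 = 16200 bytes.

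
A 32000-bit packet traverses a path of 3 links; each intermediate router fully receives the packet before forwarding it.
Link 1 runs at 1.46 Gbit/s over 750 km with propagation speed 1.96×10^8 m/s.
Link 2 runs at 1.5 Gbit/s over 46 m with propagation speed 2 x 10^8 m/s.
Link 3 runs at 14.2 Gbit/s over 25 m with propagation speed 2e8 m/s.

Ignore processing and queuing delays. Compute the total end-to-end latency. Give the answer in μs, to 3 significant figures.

Transmission delays (L/R per hop): 21.9178, 21.3333, 2.25352 μs; sum = 45.5047 μs.
Propagation delays (d/s per hop): 3826.53, 0.23, 0.125 μs; sum = 3826.89 μs.
End-to-end = 3870 μs.

3870 μs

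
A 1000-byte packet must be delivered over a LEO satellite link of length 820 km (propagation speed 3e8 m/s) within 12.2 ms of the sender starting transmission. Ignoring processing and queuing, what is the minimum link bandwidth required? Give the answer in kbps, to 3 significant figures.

845 kbps

L = 8000 bits.
Propagation delay = 820000 / 300000000 = 2.73333 ms.
Transmission budget = 12.2 − 2.73333 = 9.46667 ms.
R ≥ L / t_tx = 8000 bits / 0.00946667 s = 845 kbps.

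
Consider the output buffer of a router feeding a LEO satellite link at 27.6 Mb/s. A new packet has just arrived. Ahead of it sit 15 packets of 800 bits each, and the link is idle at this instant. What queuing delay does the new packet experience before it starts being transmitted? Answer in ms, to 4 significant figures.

0.4348 ms

Each queued packet: L/R = 800/27600000 = 0.0289855 ms.
15 queued → 0.434783 ms.
Queuing delay = 0.4348 ms.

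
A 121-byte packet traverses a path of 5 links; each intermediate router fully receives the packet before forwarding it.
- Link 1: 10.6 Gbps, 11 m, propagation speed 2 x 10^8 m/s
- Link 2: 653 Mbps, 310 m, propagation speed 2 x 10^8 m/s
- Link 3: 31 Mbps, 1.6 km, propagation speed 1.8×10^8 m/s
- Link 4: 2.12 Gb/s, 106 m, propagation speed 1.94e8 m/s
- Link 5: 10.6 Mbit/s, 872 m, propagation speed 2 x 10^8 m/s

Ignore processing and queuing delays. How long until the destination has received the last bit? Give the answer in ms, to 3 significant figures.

L = 121 × 8 = 968 bits.
Transmission delays (L/R per hop): 9.13208e-05, 0.00148239, 0.0312258, 0.000456604, 0.0913208 ms; sum = 0.124577 ms.
Propagation delays (d/s per hop): 5.5e-05, 0.00155, 0.00888889, 0.000546392, 0.00436 ms; sum = 0.0154003 ms.
End-to-end = 0.140 ms.

0.140 ms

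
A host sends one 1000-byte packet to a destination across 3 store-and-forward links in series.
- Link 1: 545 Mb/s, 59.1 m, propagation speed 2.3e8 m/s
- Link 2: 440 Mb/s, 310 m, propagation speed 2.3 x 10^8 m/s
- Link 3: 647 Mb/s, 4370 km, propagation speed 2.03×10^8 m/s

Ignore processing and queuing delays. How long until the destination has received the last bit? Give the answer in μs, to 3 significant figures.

L = 1000 × 8 = 8000 bits.
Transmission delays (L/R per hop): 14.6789, 18.1818, 12.3648 μs; sum = 45.2255 μs.
Propagation delays (d/s per hop): 0.256957, 1.34783, 21527.1 μs; sum = 21528.7 μs.
End-to-end = 21600 μs.

21600 μs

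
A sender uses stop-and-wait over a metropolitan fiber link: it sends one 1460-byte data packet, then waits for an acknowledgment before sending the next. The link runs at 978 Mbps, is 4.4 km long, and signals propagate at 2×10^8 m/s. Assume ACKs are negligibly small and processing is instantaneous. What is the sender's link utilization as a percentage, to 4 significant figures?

t_tx = L/R = 11680/978000000 = 1.19427e-05 s.
t_prop = 4400/200000000 = 2.2e-05 s; RTT = 4.4e-05 s.
Cycle = t_tx + RTT = 5.59427e-05 s.
Utilization = t_tx / cycle = 1.19427e-05/5.59427e-05 = 21.35 %.

21.35 %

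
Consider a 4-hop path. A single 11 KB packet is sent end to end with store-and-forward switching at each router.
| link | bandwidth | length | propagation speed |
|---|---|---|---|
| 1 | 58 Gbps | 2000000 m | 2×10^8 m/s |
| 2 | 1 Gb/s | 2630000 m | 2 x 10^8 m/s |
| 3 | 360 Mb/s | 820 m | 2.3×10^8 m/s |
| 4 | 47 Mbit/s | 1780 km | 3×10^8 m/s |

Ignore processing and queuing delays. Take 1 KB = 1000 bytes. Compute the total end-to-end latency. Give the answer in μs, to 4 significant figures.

31290 μs

L = 88000 bits.
Transmission delays (L/R per hop): 1.51724, 88, 244.444, 1872.34 μs; sum = 2206.3 μs.
Propagation delays (d/s per hop): 10000, 13150, 3.56522, 5933.33 μs; sum = 29086.9 μs.
End-to-end = 31290 μs.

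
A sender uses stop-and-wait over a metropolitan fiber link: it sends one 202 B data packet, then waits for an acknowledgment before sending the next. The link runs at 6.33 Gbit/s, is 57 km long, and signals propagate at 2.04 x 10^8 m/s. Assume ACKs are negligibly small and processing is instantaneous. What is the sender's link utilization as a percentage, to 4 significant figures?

0.04566 %

t_tx = L/R = 1616/6330000000 = 2.55292e-07 s.
t_prop = 57000/204000000 = 0.000279412 s; RTT = 0.000558824 s.
Cycle = t_tx + RTT = 0.000559079 s.
Utilization = t_tx / cycle = 2.55292e-07/0.000559079 = 0.04566 %.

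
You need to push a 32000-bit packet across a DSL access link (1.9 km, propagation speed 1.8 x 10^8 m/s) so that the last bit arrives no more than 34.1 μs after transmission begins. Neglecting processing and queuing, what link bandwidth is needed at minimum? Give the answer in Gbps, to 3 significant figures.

Propagation delay = 1900 / 180000000 = 10.5556 μs.
Transmission budget = 34.1 − 10.5556 = 23.5444 μs.
R ≥ L / t_tx = 32000 bits / 2.35444e-05 s = 1.36 Gbps.

1.36 Gbps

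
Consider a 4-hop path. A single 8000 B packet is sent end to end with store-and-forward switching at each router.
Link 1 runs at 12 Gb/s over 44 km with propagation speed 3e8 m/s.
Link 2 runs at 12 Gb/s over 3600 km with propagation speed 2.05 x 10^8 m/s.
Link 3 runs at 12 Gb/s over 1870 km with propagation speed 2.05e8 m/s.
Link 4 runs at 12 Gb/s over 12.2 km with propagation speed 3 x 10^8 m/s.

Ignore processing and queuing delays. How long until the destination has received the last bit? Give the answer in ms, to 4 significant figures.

L = 8000 × 8 = 64000 bits.
Transmission delay per hop = L/R = 64000/12000000000 = 0.00533333 ms; 4 hops → 0.0213333 ms.
Propagation delays (d/s per hop): 0.146667, 17.561, 9.12195, 0.0406667 ms; sum = 26.8703 ms.
End-to-end = 26.89 ms.

26.89 ms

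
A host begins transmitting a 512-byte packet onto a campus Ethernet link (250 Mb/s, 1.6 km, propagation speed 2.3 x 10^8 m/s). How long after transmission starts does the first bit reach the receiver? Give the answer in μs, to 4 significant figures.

6.957 μs

First bit experiences only propagation delay: d/s = 1600/2.3e+08 = 6.957 μs.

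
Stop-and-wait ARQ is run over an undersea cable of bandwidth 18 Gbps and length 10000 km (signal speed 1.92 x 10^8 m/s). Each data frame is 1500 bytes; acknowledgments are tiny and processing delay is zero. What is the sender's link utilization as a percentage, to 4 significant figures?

t_tx = L/R = 12000/18000000000 = 6.66667e-07 s.
t_prop = 10000000/192000000 = 0.0520833 s; RTT = 0.104167 s.
Cycle = t_tx + RTT = 0.104167 s.
Utilization = t_tx / cycle = 6.66667e-07/0.104167 = 0.0006400 %.

0.0006400 %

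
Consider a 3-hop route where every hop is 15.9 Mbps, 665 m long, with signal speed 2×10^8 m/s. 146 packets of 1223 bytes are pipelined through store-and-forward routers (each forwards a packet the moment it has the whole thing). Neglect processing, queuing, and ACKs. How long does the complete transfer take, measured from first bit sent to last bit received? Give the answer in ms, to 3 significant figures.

91.1 ms

Per-hop transmission t_tx = L/R = 9784/15900000 = 0.615346 ms.
Per-hop propagation t_prop = 665/200000000 = 0.003325 ms.
Pipeline fill: first packet needs 3·t_tx to clear all hops; remaining 145 packets each add one t_tx.
Total = (3+146-1)·t_tx + 3·t_prop = 148·0.615346 + 3·0.003325 = 91.1 ms.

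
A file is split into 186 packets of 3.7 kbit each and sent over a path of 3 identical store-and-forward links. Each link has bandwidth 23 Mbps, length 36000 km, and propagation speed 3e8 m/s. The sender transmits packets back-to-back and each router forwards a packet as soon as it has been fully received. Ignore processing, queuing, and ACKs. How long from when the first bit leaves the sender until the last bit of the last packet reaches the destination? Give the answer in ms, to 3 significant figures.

390 ms

Per-hop transmission t_tx = L/R = 3700/23000000 = 0.16087 ms.
Per-hop propagation t_prop = 36000000/300000000 = 120 ms.
Pipeline fill: first packet needs 3·t_tx to clear all hops; remaining 185 packets each add one t_tx.
Total = (3+186-1)·t_tx + 3·t_prop = 188·0.16087 + 3·120 = 390 ms.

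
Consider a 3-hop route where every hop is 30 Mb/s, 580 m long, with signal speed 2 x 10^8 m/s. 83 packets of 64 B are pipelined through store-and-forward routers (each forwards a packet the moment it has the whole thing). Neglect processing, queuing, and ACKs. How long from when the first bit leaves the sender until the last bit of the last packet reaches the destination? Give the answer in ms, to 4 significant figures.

1.459 ms

Per-hop transmission t_tx = L/R = 512/30000000 = 0.0170667 ms.
Per-hop propagation t_prop = 580/200000000 = 0.0029 ms.
Pipeline fill: first packet needs 3·t_tx to clear all hops; remaining 82 packets each add one t_tx.
Total = (3+83-1)·t_tx + 3·t_prop = 85·0.0170667 + 3·0.0029 = 1.459 ms.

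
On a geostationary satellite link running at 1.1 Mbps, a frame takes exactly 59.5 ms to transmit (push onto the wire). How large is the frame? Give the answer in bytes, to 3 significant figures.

8180 bytes

L = R × t_tx = 1100000 b/s × 0.0595 s = 65450 bits.
In bytes: 65450 / 8 = 8180 bytes.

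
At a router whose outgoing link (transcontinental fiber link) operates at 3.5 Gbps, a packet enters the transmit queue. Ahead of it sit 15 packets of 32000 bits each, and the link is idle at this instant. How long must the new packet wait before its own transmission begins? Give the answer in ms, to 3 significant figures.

Each queued packet: L/R = 32000/3500000000 = 0.00914286 ms.
15 queued → 0.137143 ms.
Queuing delay = 0.137 ms.

0.137 ms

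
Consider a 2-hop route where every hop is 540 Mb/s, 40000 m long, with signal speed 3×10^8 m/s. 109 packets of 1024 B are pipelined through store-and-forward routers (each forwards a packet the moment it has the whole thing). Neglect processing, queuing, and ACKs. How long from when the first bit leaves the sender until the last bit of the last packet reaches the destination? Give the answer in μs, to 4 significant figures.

1935 μs

Per-hop transmission t_tx = L/R = 8192/540000000 = 15.1704 μs.
Per-hop propagation t_prop = 40000/300000000 = 133.333 μs.
Pipeline fill: first packet needs 2·t_tx to clear all hops; remaining 108 packets each add one t_tx.
Total = (2+109-1)·t_tx + 2·t_prop = 110·15.1704 + 2·133.333 = 1935 μs.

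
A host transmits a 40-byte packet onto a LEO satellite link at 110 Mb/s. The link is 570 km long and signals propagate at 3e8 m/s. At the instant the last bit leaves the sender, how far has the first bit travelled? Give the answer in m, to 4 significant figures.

872.7 m

t_tx = L/R = 320/110000000 = 2.90909e-06 s.
Distance = s × t_tx = 300000000 × 2.90909e-06 = 872.7 m.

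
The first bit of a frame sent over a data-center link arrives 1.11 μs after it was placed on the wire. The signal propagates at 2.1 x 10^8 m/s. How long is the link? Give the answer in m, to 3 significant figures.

d = s × t_prop = 210000000 × 1.11e-06 = 233 m.

233 m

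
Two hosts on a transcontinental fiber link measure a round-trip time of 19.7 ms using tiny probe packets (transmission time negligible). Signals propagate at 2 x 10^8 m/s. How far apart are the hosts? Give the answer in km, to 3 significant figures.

1970 km

One-way propagation = RTT/2 = 9.85 ms.
d = s × t = 200000000 × 0.00985 = 1970 km.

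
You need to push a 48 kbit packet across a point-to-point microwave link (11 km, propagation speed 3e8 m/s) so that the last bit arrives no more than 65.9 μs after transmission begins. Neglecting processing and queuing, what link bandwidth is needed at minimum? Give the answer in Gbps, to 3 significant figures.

1.64 Gbps

Propagation delay = 11000 / 300000000 = 36.6667 μs.
Transmission budget = 65.9 − 36.6667 = 29.2333 μs.
R ≥ L / t_tx = 48000 bits / 2.92333e-05 s = 1.64 Gbps.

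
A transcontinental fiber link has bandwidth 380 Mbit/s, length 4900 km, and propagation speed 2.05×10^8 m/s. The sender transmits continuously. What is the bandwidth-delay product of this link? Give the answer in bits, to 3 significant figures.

Propagation delay = 4900000 / 2.05e+08 = 0.0239024 s.
BDP = R × t_prop = 380000000 × 0.0239024 = 9082930 bits.

9080000 bits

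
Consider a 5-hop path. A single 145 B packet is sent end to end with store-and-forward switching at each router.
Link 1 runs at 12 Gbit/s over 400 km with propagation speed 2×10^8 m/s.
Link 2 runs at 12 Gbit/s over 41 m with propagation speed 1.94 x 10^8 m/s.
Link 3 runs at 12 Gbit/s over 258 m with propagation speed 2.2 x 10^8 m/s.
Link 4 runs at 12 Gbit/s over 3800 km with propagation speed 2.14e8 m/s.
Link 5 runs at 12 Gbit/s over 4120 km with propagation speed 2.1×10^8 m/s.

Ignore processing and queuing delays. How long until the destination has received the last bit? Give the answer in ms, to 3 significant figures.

L = 145 × 8 = 1160 bits.
Transmission delay per hop = L/R = 1160/12000000000 = 9.66667e-05 ms; 5 hops → 0.000483333 ms.
Propagation delays (d/s per hop): 2, 0.00021134, 0.00117273, 17.757, 19.619 ms; sum = 39.3774 ms.
End-to-end = 39.4 ms.

39.4 ms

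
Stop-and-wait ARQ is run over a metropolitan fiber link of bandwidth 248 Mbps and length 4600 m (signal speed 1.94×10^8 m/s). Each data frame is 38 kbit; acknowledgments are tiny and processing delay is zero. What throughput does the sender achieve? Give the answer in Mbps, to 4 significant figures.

t_tx = L/R = 38000/248000000 = 0.000153226 s.
t_prop = 4600/194000000 = 2.37113e-05 s; RTT = 4.74227e-05 s.
Cycle = t_tx + RTT = 0.000200648 s.
Throughput = L / cycle = 38000 / 0.000200648 = 189.4 Mbps.

189.4 Mbps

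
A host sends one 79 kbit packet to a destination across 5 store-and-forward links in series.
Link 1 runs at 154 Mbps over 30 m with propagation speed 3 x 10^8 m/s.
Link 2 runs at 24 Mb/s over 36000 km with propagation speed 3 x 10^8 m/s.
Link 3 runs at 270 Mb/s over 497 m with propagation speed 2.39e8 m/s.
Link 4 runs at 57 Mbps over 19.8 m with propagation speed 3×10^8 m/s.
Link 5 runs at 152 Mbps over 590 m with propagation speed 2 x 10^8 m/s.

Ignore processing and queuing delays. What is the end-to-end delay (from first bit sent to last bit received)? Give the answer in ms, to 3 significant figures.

L = 79000 bits.
Transmission delays (L/R per hop): 0.512987, 3.29167, 0.292593, 1.38596, 0.519737 ms; sum = 6.00295 ms.
Propagation delays (d/s per hop): 0.0001, 120, 0.0020795, 6.6e-05, 0.00295 ms; sum = 120.005 ms.
End-to-end = 126 ms.

126 ms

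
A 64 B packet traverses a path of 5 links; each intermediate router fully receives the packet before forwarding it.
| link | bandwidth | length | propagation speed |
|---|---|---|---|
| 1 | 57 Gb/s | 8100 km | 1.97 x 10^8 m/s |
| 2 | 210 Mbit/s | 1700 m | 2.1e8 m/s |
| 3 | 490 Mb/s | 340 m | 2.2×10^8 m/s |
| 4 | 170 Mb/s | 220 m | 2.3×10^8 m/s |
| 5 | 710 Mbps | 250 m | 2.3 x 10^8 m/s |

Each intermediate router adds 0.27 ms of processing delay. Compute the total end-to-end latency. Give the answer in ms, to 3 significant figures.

L = 64 × 8 = 512 bits.
Transmission delays (L/R per hop): 8.98246e-06, 0.0024381, 0.0010449, 0.00301176, 0.000721127 ms; sum = 0.00722487 ms.
Propagation delays (d/s per hop): 41.1168, 0.00809524, 0.00154545, 0.000956522, 0.00108696 ms; sum = 41.1284 ms.
Processing at 4 router(s): 4 × 0.27 ms = 1.08 ms.
End-to-end = 42.2 ms.

42.2 ms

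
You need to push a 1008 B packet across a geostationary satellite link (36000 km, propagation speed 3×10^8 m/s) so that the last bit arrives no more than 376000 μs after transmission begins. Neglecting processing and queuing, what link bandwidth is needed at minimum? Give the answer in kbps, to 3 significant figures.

L = 8064 bits.
Propagation delay = 36000000 / 300000000 = 120000 μs.
Transmission budget = 376000 − 120000 = 256000 μs.
R ≥ L / t_tx = 8064 bits / 0.256 s = 31.5 kbps.

31.5 kbps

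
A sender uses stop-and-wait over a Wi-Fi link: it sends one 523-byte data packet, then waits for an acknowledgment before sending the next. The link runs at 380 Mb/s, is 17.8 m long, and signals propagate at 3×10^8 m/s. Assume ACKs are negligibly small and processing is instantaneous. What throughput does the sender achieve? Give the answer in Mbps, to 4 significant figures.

375.9 Mbps

t_tx = L/R = 4184/380000000 = 1.10105e-05 s.
t_prop = 17.8/300000000 = 5.93333e-08 s; RTT = 1.18667e-07 s.
Cycle = t_tx + RTT = 1.11292e-05 s.
Throughput = L / cycle = 4184 / 1.11292e-05 = 375.9 Mbps.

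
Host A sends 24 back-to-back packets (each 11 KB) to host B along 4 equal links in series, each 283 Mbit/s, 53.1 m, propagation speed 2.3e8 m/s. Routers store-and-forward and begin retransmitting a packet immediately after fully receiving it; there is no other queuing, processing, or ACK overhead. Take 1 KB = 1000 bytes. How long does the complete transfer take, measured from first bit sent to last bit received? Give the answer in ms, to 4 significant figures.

Per-hop transmission t_tx = L/R = 88000/283000000 = 0.310954 ms.
Per-hop propagation t_prop = 53.1/2.3e+08 = 0.00023087 ms.
Pipeline fill: first packet needs 4·t_tx to clear all hops; remaining 23 packets each add one t_tx.
Total = (4+24-1)·t_tx + 4·t_prop = 27·0.310954 + 4·0.00023087 = 8.397 ms.

8.397 ms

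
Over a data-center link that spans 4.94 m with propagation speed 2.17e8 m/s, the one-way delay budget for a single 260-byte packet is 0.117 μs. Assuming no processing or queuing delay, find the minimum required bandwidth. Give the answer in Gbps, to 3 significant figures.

L = 2080 bits.
Propagation delay = 4.94 / 217000000 = 0.022765 μs.
Transmission budget = 0.117 − 0.022765 = 0.094235 μs.
R ≥ L / t_tx = 2080 bits / 9.4235e-08 s = 22.1 Gbps.

22.1 Gbps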